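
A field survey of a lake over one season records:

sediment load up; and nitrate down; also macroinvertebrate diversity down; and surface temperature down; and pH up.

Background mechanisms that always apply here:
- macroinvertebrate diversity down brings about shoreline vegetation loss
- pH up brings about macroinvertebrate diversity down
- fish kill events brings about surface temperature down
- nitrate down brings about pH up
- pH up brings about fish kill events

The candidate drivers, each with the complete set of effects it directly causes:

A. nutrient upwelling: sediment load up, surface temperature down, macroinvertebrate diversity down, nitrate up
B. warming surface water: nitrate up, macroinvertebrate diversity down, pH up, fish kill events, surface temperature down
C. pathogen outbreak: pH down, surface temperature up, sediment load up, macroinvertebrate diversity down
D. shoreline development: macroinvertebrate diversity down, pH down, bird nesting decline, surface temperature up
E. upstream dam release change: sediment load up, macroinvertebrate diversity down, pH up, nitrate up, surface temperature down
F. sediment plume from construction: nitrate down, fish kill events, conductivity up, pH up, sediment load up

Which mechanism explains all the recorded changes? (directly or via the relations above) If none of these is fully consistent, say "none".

F

Checking each candidate against the observations:
(A) nutrient upwelling — fails on nitrate down, pH up (predicts nitrate up, not nitrate down)
(B) warming surface water — fails on sediment load up, nitrate down (predicts nitrate up, not nitrate down)
(C) pathogen outbreak — sediment load up +; nitrate down -; macroinvertebrate diversity down +; surface temperature down -; pH up -
(D) shoreline development — sediment load up -; nitrate down -; macroinvertebrate diversity down +; surface temperature down -; pH up -
(E) upstream dam release change — fails on nitrate down (predicts nitrate up, not nitrate down)
(F) sediment plume from construction — sediment load up +; nitrate down +; macroinvertebrate diversity down + (via pH up → macroinvertebrate diversity down); surface temperature down + (via fish kill events → surface temperature down); pH up +
(F) alone accounts for all the evidence.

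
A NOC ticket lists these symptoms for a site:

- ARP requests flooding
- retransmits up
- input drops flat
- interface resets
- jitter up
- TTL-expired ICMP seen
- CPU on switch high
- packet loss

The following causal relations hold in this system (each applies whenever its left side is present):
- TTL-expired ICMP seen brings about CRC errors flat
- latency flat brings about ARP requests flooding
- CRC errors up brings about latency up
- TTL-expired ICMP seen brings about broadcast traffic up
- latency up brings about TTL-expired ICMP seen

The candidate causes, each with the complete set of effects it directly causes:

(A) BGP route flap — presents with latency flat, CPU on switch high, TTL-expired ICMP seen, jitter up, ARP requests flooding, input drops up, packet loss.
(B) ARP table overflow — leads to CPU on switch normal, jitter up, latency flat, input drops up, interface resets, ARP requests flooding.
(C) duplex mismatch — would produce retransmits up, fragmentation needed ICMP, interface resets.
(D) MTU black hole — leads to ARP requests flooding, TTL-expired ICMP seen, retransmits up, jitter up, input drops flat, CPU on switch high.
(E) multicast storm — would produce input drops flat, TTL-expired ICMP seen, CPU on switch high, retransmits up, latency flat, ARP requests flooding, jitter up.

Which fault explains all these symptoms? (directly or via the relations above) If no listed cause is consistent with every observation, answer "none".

Per-candidate check:
(A) BGP route flap — ARP requests flooding yes; retransmits up NO; input drops flat NO; interface resets NO; jitter up yes; TTL-expired ICMP seen yes; CPU on switch high yes; packet loss yes
(B) ARP table overflow — ARP requests flooding yes; retransmits up NO; input drops flat NO; interface resets yes; jitter up yes; TTL-expired ICMP seen NO; CPU on switch high NO; packet loss NO
(C) duplex mismatch — ARP requests flooding NO; retransmits up yes; input drops flat NO; interface resets yes; jitter up NO; TTL-expired ICMP seen NO; CPU on switch high NO; packet loss NO
(D) MTU black hole — ARP requests flooding yes; retransmits up yes; input drops flat yes; interface resets NO; jitter up yes; TTL-expired ICMP seen yes; CPU on switch high yes; packet loss NO
(E) multicast storm — ARP requests flooding yes; retransmits up yes; input drops flat yes; interface resets NO; jitter up yes; TTL-expired ICMP seen yes; CPU on switch high yes; packet loss NO
Every candidate fails on at least one observation.

none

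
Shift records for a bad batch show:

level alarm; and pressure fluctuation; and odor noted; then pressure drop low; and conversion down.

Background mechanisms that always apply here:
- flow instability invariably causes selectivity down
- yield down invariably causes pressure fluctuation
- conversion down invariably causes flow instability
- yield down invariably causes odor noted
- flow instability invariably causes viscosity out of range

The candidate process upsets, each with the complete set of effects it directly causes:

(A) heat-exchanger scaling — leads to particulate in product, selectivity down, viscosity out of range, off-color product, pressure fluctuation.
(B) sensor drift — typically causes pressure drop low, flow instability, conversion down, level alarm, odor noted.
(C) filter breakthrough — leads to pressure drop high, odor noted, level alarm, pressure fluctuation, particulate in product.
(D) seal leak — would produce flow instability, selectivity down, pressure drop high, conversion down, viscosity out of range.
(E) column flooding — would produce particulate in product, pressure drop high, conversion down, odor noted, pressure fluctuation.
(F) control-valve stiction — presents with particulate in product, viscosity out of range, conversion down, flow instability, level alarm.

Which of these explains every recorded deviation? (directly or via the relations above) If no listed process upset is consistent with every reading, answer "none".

none

Checking each candidate against the observations:
(A) heat-exchanger scaling — does not account for level alarm, odor noted, pressure drop low, conversion down
(B) sensor drift — level alarm ✓; pressure fluctuation ✗; odor noted ✓; pressure drop low ✓; conversion down ✓
(C) filter breakthrough — fails on pressure drop low, conversion down (predicts pressure drop high, not pressure drop low)
(D) seal leak — level alarm ✗; pressure fluctuation ✗; odor noted ✗; pressure drop low ✗; conversion down ✓
(E) column flooding — level alarm ✗; pressure fluctuation ✓; odor noted ✓; pressure drop low ✗; conversion down ✓
(F) control-valve stiction — does not account for pressure fluctuation, odor noted, pressure drop low
Every candidate fails on at least one observation.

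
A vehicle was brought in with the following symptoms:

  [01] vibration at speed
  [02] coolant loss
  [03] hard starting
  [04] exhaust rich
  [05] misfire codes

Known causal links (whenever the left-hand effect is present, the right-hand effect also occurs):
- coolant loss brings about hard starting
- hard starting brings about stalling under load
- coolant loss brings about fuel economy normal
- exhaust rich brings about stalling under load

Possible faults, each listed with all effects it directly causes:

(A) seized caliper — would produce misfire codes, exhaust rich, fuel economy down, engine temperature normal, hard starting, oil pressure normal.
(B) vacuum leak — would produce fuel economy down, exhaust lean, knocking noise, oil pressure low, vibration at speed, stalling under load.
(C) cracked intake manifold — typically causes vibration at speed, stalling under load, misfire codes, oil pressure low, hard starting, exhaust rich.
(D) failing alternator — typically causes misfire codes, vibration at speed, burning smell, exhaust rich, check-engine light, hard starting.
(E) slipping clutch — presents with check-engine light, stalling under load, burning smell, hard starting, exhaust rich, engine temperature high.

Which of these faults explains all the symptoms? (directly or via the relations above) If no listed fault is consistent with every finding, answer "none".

Checking each candidate against the observations:
(A) seized caliper — does not account for vibration at speed, coolant loss
(B) vacuum leak — vibration at speed yes; coolant loss NO; hard starting NO; exhaust rich NO; misfire codes NO
(C) cracked intake manifold — vibration at speed yes; coolant loss NO; hard starting yes; exhaust rich yes; misfire codes yes
(D) failing alternator — does not account for coolant loss
(E) slipping clutch — does not account for vibration at speed, coolant loss, misfire codes
None of the listed candidates fits everything.

none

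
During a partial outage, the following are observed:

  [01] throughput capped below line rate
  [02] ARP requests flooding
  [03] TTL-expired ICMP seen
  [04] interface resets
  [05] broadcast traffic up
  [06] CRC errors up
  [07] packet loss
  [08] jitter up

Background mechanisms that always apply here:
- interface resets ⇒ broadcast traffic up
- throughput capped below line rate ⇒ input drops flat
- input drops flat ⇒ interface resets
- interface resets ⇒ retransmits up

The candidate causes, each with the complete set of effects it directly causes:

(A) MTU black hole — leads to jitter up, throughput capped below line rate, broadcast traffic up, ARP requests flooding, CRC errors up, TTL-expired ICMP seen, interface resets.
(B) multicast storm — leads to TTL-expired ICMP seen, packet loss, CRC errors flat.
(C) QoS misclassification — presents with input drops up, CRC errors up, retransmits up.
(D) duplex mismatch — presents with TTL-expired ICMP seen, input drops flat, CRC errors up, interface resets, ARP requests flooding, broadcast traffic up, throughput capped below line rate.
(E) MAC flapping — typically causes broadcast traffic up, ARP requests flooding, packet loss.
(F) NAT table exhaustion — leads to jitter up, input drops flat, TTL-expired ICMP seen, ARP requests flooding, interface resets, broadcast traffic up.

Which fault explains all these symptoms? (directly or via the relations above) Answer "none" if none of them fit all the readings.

Testing each hypothesis:
(A) MTU black hole — does not account for packet loss
(B) multicast storm — throughput capped below line rate NO; ARP requests flooding NO; TTL-expired ICMP seen yes; interface resets NO; broadcast traffic up NO; CRC errors up NO; packet loss yes; jitter up NO
(C) QoS misclassification — throughput capped below line rate NO; ARP requests flooding NO; TTL-expired ICMP seen NO; interface resets NO; broadcast traffic up NO; CRC errors up yes; packet loss NO; jitter up NO
(D) duplex mismatch — throughput capped below line rate yes; ARP requests flooding yes; TTL-expired ICMP seen yes; interface resets yes; broadcast traffic up yes; CRC errors up yes; packet loss NO; jitter up NO
(E) MAC flapping — throughput capped below line rate NO; ARP requests flooding yes; TTL-expired ICMP seen NO; interface resets NO; broadcast traffic up yes; CRC errors up NO; packet loss yes; jitter up NO
(F) NAT table exhaustion — throughput capped below line rate NO; ARP requests flooding yes; TTL-expired ICMP seen yes; interface resets yes; broadcast traffic up yes; CRC errors up NO; packet loss NO; jitter up yes
Every candidate fails on at least one observation.

none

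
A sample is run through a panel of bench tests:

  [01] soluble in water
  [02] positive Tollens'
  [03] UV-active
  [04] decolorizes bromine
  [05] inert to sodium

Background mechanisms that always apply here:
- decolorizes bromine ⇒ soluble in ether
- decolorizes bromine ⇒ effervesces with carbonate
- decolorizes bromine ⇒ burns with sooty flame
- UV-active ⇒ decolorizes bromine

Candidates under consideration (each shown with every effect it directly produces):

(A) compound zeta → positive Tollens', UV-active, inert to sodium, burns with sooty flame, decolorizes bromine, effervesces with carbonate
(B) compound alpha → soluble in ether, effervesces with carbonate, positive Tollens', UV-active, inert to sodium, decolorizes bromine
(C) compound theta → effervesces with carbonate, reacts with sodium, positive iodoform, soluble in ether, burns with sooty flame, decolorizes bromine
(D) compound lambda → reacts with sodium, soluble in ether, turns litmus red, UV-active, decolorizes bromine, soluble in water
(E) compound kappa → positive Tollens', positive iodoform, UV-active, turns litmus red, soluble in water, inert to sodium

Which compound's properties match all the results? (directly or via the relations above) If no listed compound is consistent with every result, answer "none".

Testing each hypothesis:
(A) compound zeta — soluble in water ✗; positive Tollens' ✓; UV-active ✓; decolorizes bromine ✓; inert to sodium ✓
(B) compound alpha — soluble in water ✗; positive Tollens' ✓; UV-active ✓; decolorizes bromine ✓; inert to sodium ✓
(C) compound theta — fails on soluble in water, positive Tollens', UV-active, inert to sodium (predicts reacts with sodium, not inert to sodium)
(D) compound lambda — soluble in water ✓; positive Tollens' ✗; UV-active ✓; decolorizes bromine ✓; inert to sodium ✗
(E) compound kappa — accounts for every observation (decolorizes bromine via UV-active → decolorizes bromine)
(E) alone accounts for all the evidence.

E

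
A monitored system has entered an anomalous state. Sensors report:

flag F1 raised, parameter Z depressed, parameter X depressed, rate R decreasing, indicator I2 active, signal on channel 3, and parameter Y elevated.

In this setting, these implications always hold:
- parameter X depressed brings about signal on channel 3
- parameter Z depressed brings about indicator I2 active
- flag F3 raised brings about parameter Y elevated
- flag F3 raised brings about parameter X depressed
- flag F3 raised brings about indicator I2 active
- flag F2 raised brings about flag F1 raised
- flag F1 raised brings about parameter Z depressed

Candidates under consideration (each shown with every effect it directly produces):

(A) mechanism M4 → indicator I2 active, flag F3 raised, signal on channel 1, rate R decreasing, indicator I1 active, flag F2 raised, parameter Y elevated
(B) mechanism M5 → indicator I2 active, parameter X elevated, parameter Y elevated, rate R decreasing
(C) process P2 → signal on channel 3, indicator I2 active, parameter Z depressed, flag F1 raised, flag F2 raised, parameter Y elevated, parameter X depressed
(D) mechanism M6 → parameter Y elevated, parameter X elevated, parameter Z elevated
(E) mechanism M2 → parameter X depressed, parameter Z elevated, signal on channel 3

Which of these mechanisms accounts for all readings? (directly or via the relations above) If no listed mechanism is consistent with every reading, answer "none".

A

Testing each hypothesis:
(A) mechanism M4 — accounts for every observation (flag F1 raised through flag F2 raised → flag F1 raised)
(B) mechanism M5 — fails on flag F1 raised, parameter Z depressed, parameter X depressed, signal on channel 3 (predicts parameter X elevated, not parameter X depressed)
(C) process P2 — does not account for rate R decreasing
(D) mechanism M6 — flag F1 raised miss; parameter Z depressed miss; parameter X depressed miss; rate R decreasing miss; indicator I2 active miss; signal on channel 3 miss; parameter Y elevated match
(E) mechanism M2 — flag F1 raised miss; parameter Z depressed miss; parameter X depressed match; rate R decreasing miss; indicator I2 active miss; signal on channel 3 match; parameter Y elevated miss
Only (A) is consistent with every observation.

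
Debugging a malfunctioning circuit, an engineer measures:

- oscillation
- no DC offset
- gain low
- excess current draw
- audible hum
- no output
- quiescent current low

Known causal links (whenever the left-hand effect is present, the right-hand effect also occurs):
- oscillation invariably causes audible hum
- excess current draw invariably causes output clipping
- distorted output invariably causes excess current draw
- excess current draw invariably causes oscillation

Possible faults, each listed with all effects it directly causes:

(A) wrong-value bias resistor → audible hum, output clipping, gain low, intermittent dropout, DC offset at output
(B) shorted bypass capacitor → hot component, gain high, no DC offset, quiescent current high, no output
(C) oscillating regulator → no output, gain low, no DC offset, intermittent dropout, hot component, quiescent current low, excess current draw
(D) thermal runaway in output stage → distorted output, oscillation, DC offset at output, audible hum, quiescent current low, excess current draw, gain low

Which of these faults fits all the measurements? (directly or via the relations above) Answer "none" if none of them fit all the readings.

Per-candidate check:
(A) wrong-value bias resistor — oscillation ✗; no DC offset ✗; gain low ✓; excess current draw ✗; audible hum ✓; no output ✗; quiescent current low ✗
(B) shorted bypass capacitor — fails on oscillation, gain low, excess current draw, audible hum, quiescent current low (predicts gain high, not gain low; predicts quiescent current high, not quiescent current low)
(C) oscillating regulator — accounts for every observation (oscillation by excess current draw → oscillation)
(D) thermal runaway in output stage — oscillation ✓; no DC offset ✗; gain low ✓; excess current draw ✓; audible hum ✓; no output ✗; quiescent current low ✓
(C) alone accounts for all the evidence.

C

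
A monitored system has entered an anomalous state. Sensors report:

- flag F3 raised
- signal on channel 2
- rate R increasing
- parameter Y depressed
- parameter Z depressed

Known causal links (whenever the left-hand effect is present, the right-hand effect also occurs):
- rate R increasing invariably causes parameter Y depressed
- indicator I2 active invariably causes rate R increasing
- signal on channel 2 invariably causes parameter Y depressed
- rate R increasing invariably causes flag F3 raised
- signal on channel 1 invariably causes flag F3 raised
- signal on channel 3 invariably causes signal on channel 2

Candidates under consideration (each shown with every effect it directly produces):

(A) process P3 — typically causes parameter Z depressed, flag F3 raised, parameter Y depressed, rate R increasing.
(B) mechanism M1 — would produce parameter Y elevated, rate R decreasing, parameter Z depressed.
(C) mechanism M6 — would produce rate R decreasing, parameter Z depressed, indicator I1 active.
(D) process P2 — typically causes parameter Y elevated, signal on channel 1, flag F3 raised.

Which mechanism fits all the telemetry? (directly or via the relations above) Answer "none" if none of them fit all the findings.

none

Checking each candidate against the observations:
(A) process P3 — flag F3 raised yes; signal on channel 2 NO; rate R increasing yes; parameter Y depressed yes; parameter Z depressed yes
(B) mechanism M1 — fails on flag F3 raised, signal on channel 2, rate R increasing, parameter Y depressed (predicts rate R decreasing, not rate R increasing; predicts parameter Y elevated, not parameter Y depressed)
(C) mechanism M6 — fails on flag F3 raised, signal on channel 2, rate R increasing, parameter Y depressed (predicts rate R decreasing, not rate R increasing)
(D) process P2 — flag F3 raised yes; signal on channel 2 NO; rate R increasing NO; parameter Y depressed NO; parameter Z depressed NO
No candidate is consistent with all observations.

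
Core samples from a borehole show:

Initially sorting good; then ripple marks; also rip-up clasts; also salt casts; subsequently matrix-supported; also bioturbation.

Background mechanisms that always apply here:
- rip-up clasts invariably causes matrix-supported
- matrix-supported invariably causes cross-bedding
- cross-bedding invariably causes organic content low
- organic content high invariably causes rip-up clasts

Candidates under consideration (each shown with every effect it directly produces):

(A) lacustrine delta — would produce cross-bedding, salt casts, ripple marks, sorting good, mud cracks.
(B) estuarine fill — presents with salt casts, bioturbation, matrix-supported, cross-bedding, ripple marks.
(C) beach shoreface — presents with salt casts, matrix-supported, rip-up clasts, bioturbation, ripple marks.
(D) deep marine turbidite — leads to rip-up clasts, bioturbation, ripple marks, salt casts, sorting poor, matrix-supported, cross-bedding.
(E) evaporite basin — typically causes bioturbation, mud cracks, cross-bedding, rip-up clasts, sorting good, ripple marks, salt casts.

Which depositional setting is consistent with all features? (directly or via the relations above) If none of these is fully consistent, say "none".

E

Testing each hypothesis:
(A) lacustrine delta — sorting good ✓; ripple marks ✓; rip-up clasts ✗; salt casts ✓; matrix-supported ✗; bioturbation ✗
(B) estuarine fill — sorting good ✗; ripple marks ✓; rip-up clasts ✗; salt casts ✓; matrix-supported ✓; bioturbation ✓
(C) beach shoreface — does not account for sorting good
(D) deep marine turbidite — sorting good ✗; ripple marks ✓; rip-up clasts ✓; salt casts ✓; matrix-supported ✓; bioturbation ✓
(E) evaporite basin — sorting good ✓; ripple marks ✓; rip-up clasts ✓; salt casts ✓; matrix-supported ✓ (by rip-up clasts → matrix-supported); bioturbation ✓
(E) alone accounts for all the evidence.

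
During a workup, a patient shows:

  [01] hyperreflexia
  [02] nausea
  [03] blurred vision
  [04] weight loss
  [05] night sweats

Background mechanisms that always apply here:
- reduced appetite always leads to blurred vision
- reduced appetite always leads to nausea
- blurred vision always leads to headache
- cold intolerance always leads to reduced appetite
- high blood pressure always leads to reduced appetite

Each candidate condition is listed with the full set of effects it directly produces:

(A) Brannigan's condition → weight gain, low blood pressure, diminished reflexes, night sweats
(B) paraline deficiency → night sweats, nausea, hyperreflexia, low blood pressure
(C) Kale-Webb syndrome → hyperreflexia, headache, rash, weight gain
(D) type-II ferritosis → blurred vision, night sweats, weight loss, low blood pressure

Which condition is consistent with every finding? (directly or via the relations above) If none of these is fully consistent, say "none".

none

Checking each candidate against the observations:
(A) Brannigan's condition — hyperreflexia ✗; nausea ✗; blurred vision ✗; weight loss ✗; night sweats ✓
(B) paraline deficiency — does not account for blurred vision, weight loss
(C) Kale-Webb syndrome — hyperreflexia ✓; nausea ✗; blurred vision ✗; weight loss ✗; night sweats ✗
(D) type-II ferritosis — hyperreflexia ✗; nausea ✗; blurred vision ✓; weight loss ✓; night sweats ✓
Every candidate fails on at least one observation.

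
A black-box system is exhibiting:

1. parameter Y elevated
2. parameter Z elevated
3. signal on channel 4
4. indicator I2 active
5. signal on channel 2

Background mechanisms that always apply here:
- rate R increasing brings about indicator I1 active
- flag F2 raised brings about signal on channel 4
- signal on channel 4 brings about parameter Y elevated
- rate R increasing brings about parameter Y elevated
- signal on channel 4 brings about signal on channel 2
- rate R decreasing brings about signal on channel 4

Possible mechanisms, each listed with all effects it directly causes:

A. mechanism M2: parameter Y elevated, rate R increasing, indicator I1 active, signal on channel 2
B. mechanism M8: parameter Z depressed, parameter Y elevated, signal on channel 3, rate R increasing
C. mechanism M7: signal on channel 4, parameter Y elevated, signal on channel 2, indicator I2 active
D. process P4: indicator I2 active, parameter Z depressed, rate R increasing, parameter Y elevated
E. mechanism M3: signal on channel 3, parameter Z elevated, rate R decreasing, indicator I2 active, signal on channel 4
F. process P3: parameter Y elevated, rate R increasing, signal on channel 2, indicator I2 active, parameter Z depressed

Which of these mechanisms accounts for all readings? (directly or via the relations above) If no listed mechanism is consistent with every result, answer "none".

E

Per-candidate check:
(A) mechanism M2 — parameter Y elevated +; parameter Z elevated -; signal on channel 4 -; indicator I2 active -; signal on channel 2 +
(B) mechanism M8 — parameter Y elevated +; parameter Z elevated -; signal on channel 4 -; indicator I2 active -; signal on channel 2 -
(C) mechanism M7 — parameter Y elevated +; parameter Z elevated -; signal on channel 4 +; indicator I2 active +; signal on channel 2 +
(D) process P4 — parameter Y elevated +; parameter Z elevated -; signal on channel 4 -; indicator I2 active +; signal on channel 2 -
(E) mechanism M3 — parameter Y elevated + (via signal on channel 4 → parameter Y elevated); parameter Z elevated +; signal on channel 4 +; indicator I2 active +; signal on channel 2 + (via signal on channel 4 → signal on channel 2)
(F) process P3 — parameter Y elevated +; parameter Z elevated -; signal on channel 4 -; indicator I2 active +; signal on channel 2 +
(E) is the only candidate with no mismatches.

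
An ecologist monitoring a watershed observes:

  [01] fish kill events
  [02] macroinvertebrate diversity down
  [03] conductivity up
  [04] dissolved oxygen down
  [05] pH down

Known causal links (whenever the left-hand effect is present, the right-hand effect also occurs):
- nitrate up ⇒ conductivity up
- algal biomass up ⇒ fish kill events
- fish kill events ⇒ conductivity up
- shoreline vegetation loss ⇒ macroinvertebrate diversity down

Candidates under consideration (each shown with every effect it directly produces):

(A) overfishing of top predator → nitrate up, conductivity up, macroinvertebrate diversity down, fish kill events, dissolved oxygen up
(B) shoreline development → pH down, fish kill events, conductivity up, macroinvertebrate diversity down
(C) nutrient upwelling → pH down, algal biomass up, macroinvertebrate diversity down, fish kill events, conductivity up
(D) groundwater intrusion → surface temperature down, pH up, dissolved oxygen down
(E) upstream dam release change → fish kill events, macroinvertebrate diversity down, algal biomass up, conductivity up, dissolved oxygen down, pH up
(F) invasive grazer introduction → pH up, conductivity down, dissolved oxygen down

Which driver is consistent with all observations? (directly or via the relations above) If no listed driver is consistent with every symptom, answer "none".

For each candidate, compare predicted effects to what was observed:
(A) overfishing of top predator — fails on dissolved oxygen down, pH down (predicts dissolved oxygen up, not dissolved oxygen down)
(B) shoreline development — fish kill events +; macroinvertebrate diversity down +; conductivity up +; dissolved oxygen down -; pH down +
(C) nutrient upwelling — does not account for dissolved oxygen down
(D) groundwater intrusion — fish kill events -; macroinvertebrate diversity down -; conductivity up -; dissolved oxygen down +; pH down -
(E) upstream dam release change — fails on pH down (predicts pH up, not pH down)
(F) invasive grazer introduction — fish kill events -; macroinvertebrate diversity down -; conductivity up -; dissolved oxygen down +; pH down -
None of the listed candidates fits everything.

none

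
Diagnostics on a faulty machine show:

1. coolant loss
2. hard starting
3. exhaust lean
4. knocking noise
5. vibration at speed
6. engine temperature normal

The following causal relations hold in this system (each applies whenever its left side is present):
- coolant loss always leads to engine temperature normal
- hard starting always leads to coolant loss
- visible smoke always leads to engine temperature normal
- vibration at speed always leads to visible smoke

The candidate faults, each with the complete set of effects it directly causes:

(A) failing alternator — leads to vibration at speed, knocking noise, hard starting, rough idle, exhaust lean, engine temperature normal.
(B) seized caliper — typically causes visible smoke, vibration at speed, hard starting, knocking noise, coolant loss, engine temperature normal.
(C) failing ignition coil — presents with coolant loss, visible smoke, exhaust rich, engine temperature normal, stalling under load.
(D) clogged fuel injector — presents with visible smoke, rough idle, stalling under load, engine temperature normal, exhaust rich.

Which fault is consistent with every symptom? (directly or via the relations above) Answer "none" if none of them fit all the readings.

Testing each hypothesis:
(A) failing alternator — coolant loss match (via hard starting → coolant loss); hard starting match; exhaust lean match; knocking noise match; vibration at speed match; engine temperature normal match
(B) seized caliper — does not account for exhaust lean
(C) failing ignition coil — coolant loss match; hard starting miss; exhaust lean miss; knocking noise miss; vibration at speed miss; engine temperature normal match
(D) clogged fuel injector — coolant loss miss; hard starting miss; exhaust lean miss; knocking noise miss; vibration at speed miss; engine temperature normal match
Only (A) is consistent with every observation.

A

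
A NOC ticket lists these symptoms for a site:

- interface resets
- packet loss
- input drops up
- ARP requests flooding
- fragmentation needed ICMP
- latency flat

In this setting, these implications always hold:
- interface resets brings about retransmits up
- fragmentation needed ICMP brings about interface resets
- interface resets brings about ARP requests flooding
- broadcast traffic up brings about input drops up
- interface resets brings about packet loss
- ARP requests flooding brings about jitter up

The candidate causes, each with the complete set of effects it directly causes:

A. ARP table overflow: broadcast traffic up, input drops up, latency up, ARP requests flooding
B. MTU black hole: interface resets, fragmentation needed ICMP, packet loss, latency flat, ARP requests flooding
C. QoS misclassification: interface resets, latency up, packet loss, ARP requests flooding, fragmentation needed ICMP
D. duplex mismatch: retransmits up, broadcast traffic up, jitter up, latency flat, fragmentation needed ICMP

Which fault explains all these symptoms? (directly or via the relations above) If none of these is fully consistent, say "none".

Testing each hypothesis:
(A) ARP table overflow — fails on interface resets, packet loss, fragmentation needed ICMP, latency flat (predicts latency up, not latency flat)
(B) MTU black hole — interface resets ✓; packet loss ✓; input drops up ✗; ARP requests flooding ✓; fragmentation needed ICMP ✓; latency flat ✓
(C) QoS misclassification — interface resets ✓; packet loss ✓; input drops up ✗; ARP requests flooding ✓; fragmentation needed ICMP ✓; latency flat ✗
(D) duplex mismatch — accounts for every observation (interface resets by fragmentation needed ICMP → interface resets)
(D) is the only candidate with no mismatches.

D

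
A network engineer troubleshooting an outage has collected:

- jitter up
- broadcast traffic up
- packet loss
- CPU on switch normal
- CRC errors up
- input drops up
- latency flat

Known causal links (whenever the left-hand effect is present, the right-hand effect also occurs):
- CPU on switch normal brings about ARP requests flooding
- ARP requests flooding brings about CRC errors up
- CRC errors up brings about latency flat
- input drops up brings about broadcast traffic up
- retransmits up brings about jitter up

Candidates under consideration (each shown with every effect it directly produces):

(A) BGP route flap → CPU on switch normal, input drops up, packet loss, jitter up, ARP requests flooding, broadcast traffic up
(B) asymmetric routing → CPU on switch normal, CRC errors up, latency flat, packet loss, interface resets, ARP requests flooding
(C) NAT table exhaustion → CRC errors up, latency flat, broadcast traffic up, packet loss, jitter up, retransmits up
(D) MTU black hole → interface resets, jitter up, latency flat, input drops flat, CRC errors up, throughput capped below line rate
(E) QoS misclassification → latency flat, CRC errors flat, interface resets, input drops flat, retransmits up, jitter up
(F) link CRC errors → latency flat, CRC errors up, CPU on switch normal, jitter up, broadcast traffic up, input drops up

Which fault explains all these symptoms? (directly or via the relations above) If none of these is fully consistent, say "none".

For each candidate, compare predicted effects to what was observed:
(A) BGP route flap — jitter up +; broadcast traffic up +; packet loss +; CPU on switch normal +; CRC errors up + (through ARP requests flooding → CRC errors up); input drops up +; latency flat + (through ARP requests flooding → CRC errors up → latency flat)
(B) asymmetric routing — does not account for jitter up, broadcast traffic up, input drops up
(C) NAT table exhaustion — jitter up +; broadcast traffic up +; packet loss +; CPU on switch normal -; CRC errors up +; input drops up -; latency flat +
(D) MTU black hole — jitter up +; broadcast traffic up -; packet loss -; CPU on switch normal -; CRC errors up +; input drops up -; latency flat +
(E) QoS misclassification — jitter up +; broadcast traffic up -; packet loss -; CPU on switch normal -; CRC errors up -; input drops up -; latency flat +
(F) link CRC errors — jitter up +; broadcast traffic up +; packet loss -; CPU on switch normal +; CRC errors up +; input drops up +; latency flat +
(A) is the only candidate with no mismatches.

A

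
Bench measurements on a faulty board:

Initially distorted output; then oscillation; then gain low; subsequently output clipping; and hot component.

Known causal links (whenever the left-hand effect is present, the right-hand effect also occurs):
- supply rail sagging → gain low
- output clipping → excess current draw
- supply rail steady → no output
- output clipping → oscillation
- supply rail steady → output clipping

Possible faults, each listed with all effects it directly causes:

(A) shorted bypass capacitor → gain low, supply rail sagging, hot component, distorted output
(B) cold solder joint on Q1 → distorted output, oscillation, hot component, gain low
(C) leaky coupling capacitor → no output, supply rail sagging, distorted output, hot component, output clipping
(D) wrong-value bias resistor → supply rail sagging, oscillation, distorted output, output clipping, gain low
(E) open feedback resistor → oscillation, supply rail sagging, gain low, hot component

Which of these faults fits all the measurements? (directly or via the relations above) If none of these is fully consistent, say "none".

For each candidate, compare predicted effects to what was observed:
(A) shorted bypass capacitor — does not account for oscillation, output clipping
(B) cold solder joint on Q1 — distorted output match; oscillation match; gain low match; output clipping miss; hot component match
(C) leaky coupling capacitor — accounts for every observation (oscillation through output clipping → oscillation)
(D) wrong-value bias resistor — does not account for hot component
(E) open feedback resistor — distorted output miss; oscillation match; gain low match; output clipping miss; hot component match
(C) is the only candidate with no mismatches.

C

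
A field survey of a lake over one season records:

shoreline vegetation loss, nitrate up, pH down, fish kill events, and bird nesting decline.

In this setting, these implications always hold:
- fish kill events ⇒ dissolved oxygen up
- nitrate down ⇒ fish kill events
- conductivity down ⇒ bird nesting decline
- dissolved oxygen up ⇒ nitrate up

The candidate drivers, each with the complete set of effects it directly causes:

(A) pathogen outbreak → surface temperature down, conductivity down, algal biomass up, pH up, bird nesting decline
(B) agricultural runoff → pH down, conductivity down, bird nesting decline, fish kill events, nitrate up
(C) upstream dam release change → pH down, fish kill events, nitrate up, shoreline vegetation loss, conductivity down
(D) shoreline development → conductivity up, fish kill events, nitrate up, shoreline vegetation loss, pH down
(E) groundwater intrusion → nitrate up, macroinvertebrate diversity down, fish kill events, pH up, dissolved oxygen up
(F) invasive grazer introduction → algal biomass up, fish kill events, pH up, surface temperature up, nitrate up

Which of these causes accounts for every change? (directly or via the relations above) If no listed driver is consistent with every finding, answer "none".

Testing each hypothesis:
(A) pathogen outbreak — shoreline vegetation loss ✗; nitrate up ✗; pH down ✗; fish kill events ✗; bird nesting decline ✓
(B) agricultural runoff — shoreline vegetation loss ✗; nitrate up ✓; pH down ✓; fish kill events ✓; bird nesting decline ✓
(C) upstream dam release change — shoreline vegetation loss ✓; nitrate up ✓; pH down ✓; fish kill events ✓; bird nesting decline ✓ (through conductivity down → bird nesting decline)
(D) shoreline development — shoreline vegetation loss ✓; nitrate up ✓; pH down ✓; fish kill events ✓; bird nesting decline ✗
(E) groundwater intrusion — shoreline vegetation loss ✗; nitrate up ✓; pH down ✗; fish kill events ✓; bird nesting decline ✗
(F) invasive grazer introduction — fails on shoreline vegetation loss, pH down, bird nesting decline (predicts pH up, not pH down)
(C) is the only candidate with no mismatches.

C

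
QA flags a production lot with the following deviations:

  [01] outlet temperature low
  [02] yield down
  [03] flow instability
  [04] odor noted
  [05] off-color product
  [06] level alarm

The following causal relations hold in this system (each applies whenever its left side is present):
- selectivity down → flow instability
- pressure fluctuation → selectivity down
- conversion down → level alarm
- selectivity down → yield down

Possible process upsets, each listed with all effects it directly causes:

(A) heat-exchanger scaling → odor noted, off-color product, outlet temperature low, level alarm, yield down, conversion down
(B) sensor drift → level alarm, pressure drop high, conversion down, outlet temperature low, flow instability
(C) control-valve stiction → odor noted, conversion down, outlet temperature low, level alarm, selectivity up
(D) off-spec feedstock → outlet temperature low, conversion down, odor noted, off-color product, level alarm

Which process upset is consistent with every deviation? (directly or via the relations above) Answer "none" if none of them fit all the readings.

Per-candidate check:
(A) heat-exchanger scaling — does not account for flow instability
(B) sensor drift — does not account for yield down, odor noted, off-color product
(C) control-valve stiction — outlet temperature low +; yield down -; flow instability -; odor noted +; off-color product -; level alarm +
(D) off-spec feedstock — outlet temperature low +; yield down -; flow instability -; odor noted +; off-color product +; level alarm +
Every candidate fails on at least one observation.

none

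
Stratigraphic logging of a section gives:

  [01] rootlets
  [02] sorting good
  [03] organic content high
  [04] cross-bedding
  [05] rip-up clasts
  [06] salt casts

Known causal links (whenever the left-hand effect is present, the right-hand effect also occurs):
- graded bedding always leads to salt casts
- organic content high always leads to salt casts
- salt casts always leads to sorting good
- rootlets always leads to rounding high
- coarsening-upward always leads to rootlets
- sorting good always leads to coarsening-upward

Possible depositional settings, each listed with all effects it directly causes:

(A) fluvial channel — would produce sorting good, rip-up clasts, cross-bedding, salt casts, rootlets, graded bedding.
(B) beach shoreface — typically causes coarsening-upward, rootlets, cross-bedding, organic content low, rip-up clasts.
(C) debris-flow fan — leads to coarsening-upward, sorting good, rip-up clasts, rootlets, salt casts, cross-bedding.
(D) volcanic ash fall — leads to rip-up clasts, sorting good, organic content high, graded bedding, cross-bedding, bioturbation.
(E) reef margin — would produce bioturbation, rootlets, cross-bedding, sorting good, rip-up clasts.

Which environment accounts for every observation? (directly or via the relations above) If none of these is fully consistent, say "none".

Checking each candidate against the observations:
(A) fluvial channel — rootlets yes; sorting good yes; organic content high NO; cross-bedding yes; rip-up clasts yes; salt casts yes
(B) beach shoreface — fails on sorting good, organic content high, salt casts (predicts organic content low, not organic content high)
(C) debris-flow fan — rootlets yes; sorting good yes; organic content high NO; cross-bedding yes; rip-up clasts yes; salt casts yes
(D) volcanic ash fall — accounts for every observation (rootlets by sorting good → coarsening-upward → rootlets)
(E) reef margin — rootlets yes; sorting good yes; organic content high NO; cross-bedding yes; rip-up clasts yes; salt casts NO
(D) alone accounts for all the evidence.

D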